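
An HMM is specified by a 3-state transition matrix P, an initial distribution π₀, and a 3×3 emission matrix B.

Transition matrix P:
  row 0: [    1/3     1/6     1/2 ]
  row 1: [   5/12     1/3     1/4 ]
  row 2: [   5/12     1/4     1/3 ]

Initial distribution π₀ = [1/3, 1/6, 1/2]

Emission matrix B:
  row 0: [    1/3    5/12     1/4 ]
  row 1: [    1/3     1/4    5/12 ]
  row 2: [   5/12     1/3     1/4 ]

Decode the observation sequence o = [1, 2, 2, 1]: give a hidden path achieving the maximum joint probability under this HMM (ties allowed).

path = [2, 1, 1, 0]

t=0: δ = [1.389e-01, 4.167e-02, 1.667e-01]  (obs o_0=1)
t=1: δ = [1.736e-02, 1.736e-02, 1.736e-02]  ψ = [2, 2, 0]  (obs o_1=2)
t=2: δ = [1.808e-03, 2.411e-03, 2.170e-03]  ψ = [1, 1, 0]  (obs o_2=2)
t=3: δ = [4.186e-04, 2.009e-04, 3.014e-04]  ψ = [1, 1, 0]  (obs o_3=1)
backtrack: best end state = 0; path = [2, 1, 1, 0]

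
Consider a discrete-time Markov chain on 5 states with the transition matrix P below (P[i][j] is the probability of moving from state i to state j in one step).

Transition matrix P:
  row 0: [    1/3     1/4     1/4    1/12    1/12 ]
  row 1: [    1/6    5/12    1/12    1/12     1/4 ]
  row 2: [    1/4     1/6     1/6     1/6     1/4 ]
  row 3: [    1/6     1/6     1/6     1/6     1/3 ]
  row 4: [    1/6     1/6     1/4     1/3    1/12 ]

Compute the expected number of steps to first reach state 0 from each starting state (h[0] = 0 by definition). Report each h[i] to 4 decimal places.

h = [0.0000, 5.5889, 5.0759, 5.5345, 5.5040]

First-step conditioning: h[0] = 0; for i ≠ 0, h[i] = 1 + Σ_k P[i][k]·h[k].
  h[1] = 1 + 5/12·h[1] + 1/12·h[2] + 1/12·h[3] + 1/4·h[4]
  h[2] = 1 + 1/6·h[1] + 1/6·h[2] + 1/6·h[3] + 1/4·h[4]
  h[3] = 1 + 1/6·h[1] + 1/6·h[2] + 1/6·h[3] + 1/3·h[4]
  h[4] = 1 + 1/6·h[1] + 1/4·h[2] + 1/3·h[3] + 1/12·h[4]
Solving the 4×4 linear system over states ≠ 0 gives exactly h = [0, 4935/883, 4482/883, 4887/883, 4860/883] (h[0] = 0 is the target).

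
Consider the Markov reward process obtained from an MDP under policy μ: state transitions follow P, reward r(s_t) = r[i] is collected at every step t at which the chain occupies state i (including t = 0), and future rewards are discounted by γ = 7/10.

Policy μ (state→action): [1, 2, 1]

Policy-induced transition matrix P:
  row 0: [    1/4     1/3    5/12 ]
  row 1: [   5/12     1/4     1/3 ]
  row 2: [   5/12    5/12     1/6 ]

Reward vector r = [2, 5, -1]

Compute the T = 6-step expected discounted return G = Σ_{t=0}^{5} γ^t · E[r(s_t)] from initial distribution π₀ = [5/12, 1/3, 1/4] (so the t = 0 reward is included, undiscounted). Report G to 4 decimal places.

G = 6.2148

t=0: π = [0.4167, 0.3333, 0.2500], E[r] = 2.2500, γ^t·E[r] = 2.250000, running G = 2.250000
t=1: π = [0.3472, 0.3264, 0.3264], E[r] = 2.0000, γ^t·E[r] = 1.400000, running G = 3.650000
t=2: π = [0.3588, 0.3333, 0.3079], E[r] = 2.0764, γ^t·E[r] = 1.017431, running G = 4.667431
t=3: π = [0.3569, 0.3312, 0.3119], E[r] = 2.0579, γ^t·E[r] = 0.705850, running G = 5.373280
t=4: π = [0.3572, 0.3317, 0.3111], E[r] = 2.0619, γ^t·E[r] = 0.495067, running G = 5.868347
t=5: π = [0.3571, 0.3316, 0.3113], E[r] = 2.0611, γ^t·E[r] = 0.346407, running G = 6.214754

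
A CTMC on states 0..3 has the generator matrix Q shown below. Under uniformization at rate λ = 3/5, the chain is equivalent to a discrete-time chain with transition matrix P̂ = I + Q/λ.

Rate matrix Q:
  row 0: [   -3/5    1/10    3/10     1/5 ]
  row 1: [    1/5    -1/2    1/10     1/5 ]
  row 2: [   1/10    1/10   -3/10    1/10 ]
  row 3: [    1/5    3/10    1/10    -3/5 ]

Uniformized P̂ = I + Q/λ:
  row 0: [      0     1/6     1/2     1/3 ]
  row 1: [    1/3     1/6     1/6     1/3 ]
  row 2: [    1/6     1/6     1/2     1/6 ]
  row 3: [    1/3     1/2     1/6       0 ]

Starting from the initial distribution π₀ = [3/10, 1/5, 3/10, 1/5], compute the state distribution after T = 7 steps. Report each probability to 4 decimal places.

π = [0.2059, 0.2353, 0.3529, 0.2059]

t=0: π = [0.3000, 0.2000, 0.3000, 0.2000]
t=1: π = [0.1833, 0.2333, 0.3667, 0.2167]
t=2: π = [0.2111, 0.2389, 0.3500, 0.2000]
t=3: π = [0.2046, 0.2333, 0.3537, 0.2083]
t=4: π = [0.2062, 0.2361, 0.3528, 0.2049]
t=5: π = [0.2058, 0.2350, 0.3530, 0.2062]
t=6: π = [0.2059, 0.2354, 0.3529, 0.2058]
t=7: π = [0.2059, 0.2353, 0.3529, 0.2059]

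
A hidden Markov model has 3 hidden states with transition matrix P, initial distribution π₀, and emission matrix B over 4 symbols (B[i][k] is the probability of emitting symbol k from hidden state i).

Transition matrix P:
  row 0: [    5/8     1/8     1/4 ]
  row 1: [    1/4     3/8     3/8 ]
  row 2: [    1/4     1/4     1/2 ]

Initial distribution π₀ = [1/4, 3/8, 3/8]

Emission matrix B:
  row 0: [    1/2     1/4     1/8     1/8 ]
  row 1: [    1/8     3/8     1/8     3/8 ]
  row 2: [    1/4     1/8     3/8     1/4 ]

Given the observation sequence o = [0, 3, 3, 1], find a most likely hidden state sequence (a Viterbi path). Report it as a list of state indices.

t=0: δ = [1.250e-01, 4.688e-02, 9.375e-02]  (obs o_0=0)
t=1: δ = [9.766e-03, 8.789e-03, 1.172e-02]  ψ = [0, 2, 2]  (obs o_1=3)
t=2: δ = [7.629e-04, 1.236e-03, 1.465e-03]  ψ = [0, 1, 2]  (obs o_2=3)
t=3: δ = [1.192e-04, 1.738e-04, 9.155e-05]  ψ = [0, 1, 2]  (obs o_3=1)
backtrack: best end state = 1; path = [2, 1, 1, 1]

path = [2, 1, 1, 1]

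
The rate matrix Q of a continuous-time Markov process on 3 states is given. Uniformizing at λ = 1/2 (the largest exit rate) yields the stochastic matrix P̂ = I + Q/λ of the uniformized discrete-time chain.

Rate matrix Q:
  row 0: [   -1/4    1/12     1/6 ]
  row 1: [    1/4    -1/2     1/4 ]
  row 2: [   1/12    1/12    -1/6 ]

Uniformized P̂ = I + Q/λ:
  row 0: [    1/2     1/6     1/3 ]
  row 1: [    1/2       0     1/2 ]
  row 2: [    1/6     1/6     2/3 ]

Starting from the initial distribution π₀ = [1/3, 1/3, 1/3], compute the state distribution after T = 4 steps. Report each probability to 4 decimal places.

t=0: π = [0.3333, 0.3333, 0.3333]
t=1: π = [0.3889, 0.1111, 0.5000]
t=2: π = [0.3333, 0.1481, 0.5185]
t=3: π = [0.3272, 0.1420, 0.5309]
t=4: π = [0.3230, 0.1430, 0.5340]

π = [0.3230, 0.1430, 0.5340]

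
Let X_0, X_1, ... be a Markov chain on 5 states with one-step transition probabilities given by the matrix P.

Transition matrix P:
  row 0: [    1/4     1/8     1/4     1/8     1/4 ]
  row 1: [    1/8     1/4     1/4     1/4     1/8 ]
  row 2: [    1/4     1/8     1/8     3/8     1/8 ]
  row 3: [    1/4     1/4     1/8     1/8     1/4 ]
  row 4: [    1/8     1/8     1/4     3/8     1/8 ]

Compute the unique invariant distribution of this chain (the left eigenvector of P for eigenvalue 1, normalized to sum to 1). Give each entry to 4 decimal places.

Balance equations π_j = Σ_i π_i·P[i][j]:
  π_0 = 1/4·π_0 + 1/8·π_1 + 1/4·π_2 + 1/4·π_3 + 1/8·π_4
  π_1 = 1/8·π_0 + 1/4·π_1 + 1/8·π_2 + 1/4·π_3 + 1/8·π_4
  π_2 = 1/4·π_0 + 1/4·π_1 + 1/8·π_2 + 1/8·π_3 + 1/4·π_4
  π_3 = 1/8·π_0 + 1/4·π_1 + 3/8·π_2 + 1/8·π_3 + 3/8·π_4
  normalize: π_0 + π_1 + π_2 + π_3 + π_4 = 1
Solving the linear system gives exactly π = [941/4585, 813/4585, 128/655, 158/655, 829/4585].

π = [0.2052, 0.1773, 0.1954, 0.2412, 0.1808]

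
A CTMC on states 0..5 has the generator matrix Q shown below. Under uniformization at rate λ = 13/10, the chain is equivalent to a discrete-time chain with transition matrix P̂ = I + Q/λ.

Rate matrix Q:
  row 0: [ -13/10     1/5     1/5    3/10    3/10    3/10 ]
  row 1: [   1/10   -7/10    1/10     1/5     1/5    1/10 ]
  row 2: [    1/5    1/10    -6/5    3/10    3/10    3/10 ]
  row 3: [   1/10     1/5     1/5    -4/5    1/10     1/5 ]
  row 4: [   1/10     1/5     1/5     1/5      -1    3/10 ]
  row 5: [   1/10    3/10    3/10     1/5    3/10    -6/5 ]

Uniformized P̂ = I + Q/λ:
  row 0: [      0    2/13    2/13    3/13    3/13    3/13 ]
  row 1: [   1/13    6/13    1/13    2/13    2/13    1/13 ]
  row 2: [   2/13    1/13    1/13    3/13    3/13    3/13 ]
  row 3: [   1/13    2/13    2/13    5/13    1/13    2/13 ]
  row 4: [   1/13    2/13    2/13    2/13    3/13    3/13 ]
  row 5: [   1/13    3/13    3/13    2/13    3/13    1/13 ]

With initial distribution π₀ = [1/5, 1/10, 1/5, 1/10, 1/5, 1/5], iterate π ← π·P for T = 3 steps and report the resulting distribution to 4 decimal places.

π = [0.0815, 0.2207, 0.1388, 0.2216, 0.1807, 0.1567]

t=0: π = [0.2000, 0.1000, 0.2000, 0.1000, 0.2000, 0.2000]
t=1: π = [0.0769, 0.1846, 0.1462, 0.2077, 0.2077, 0.1769]
t=2: π = [0.0822, 0.2130, 0.1420, 0.2189, 0.1846, 0.1592]
t=3: π = [0.0815, 0.2207, 0.1388, 0.2216, 0.1807, 0.1567]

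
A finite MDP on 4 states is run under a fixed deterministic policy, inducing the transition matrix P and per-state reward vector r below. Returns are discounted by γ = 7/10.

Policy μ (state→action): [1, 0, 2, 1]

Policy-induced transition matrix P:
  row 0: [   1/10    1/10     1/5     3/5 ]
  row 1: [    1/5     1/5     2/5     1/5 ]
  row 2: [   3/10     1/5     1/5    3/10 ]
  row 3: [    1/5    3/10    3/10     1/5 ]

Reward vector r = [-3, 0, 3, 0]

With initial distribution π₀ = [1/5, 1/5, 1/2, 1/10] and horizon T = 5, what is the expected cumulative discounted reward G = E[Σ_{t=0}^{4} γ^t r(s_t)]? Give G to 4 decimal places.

G = 1.1600

t=0: π = [0.2000, 0.2000, 0.5000, 0.1000], E[r] = 0.9000, γ^t·E[r] = 0.900000, running G = 0.900000
t=1: π = [0.2300, 0.1900, 0.2500, 0.3300], E[r] = 0.0600, γ^t·E[r] = 0.042000, running G = 0.942000
t=2: π = [0.2020, 0.2100, 0.2710, 0.3170], E[r] = 0.2070, γ^t·E[r] = 0.101430, running G = 1.043430
t=3: π = [0.2069, 0.2115, 0.2737, 0.3079], E[r] = 0.2004, γ^t·E[r] = 0.068737, running G = 1.112167
t=4: π = [0.2067, 0.2101, 0.2731, 0.3101], E[r] = 0.1992, γ^t·E[r] = 0.047835, running G = 1.160002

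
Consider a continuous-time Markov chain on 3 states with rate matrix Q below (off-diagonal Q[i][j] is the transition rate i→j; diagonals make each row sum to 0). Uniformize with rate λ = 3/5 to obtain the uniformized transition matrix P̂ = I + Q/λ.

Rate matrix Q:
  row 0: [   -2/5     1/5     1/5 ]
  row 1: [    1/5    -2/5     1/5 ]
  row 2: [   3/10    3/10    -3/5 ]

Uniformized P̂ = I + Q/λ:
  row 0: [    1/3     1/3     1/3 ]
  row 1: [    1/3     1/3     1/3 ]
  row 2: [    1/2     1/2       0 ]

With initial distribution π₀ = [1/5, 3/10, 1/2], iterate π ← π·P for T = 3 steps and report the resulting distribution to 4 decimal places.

π = [0.3796, 0.3796, 0.2407]

t=0: π = [0.2000, 0.3000, 0.5000]
t=1: π = [0.4167, 0.4167, 0.1667]
t=2: π = [0.3611, 0.3611, 0.2778]
t=3: π = [0.3796, 0.3796, 0.2407]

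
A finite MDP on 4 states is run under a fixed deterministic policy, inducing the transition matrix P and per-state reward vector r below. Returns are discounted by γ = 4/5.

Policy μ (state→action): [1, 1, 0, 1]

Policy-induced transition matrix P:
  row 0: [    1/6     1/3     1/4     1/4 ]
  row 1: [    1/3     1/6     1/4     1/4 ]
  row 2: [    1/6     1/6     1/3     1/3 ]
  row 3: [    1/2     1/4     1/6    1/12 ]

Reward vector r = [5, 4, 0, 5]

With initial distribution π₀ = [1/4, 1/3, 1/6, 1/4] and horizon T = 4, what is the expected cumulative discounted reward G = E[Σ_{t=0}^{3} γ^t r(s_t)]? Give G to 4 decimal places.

t=0: π = [0.2500, 0.3333, 0.1667, 0.2500], E[r] = 3.8333, γ^t·E[r] = 3.833333, running G = 3.833333
t=1: π = [0.3056, 0.2292, 0.2431, 0.2222], E[r] = 3.5556, γ^t·E[r] = 2.844444, running G = 6.677778
t=2: π = [0.2789, 0.2361, 0.2517, 0.2332], E[r] = 3.5052, γ^t·E[r] = 2.243333, running G = 8.921111
t=3: π = [0.2838, 0.2326, 0.2515, 0.2321], E[r] = 3.5097, γ^t·E[r] = 1.796963, running G = 10.718074

G = 10.7181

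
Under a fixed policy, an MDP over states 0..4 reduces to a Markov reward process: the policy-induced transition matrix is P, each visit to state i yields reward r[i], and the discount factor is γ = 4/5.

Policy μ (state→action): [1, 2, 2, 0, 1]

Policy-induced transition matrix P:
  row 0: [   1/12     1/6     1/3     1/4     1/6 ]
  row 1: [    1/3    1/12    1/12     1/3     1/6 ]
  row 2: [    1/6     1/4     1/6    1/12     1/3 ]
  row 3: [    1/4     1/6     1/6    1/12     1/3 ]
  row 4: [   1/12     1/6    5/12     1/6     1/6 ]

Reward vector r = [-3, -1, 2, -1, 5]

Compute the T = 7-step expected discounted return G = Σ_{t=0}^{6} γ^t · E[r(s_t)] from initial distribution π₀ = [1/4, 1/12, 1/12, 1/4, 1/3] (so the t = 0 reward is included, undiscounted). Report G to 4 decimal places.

t=0: π = [0.2500, 0.0833, 0.0833, 0.2500, 0.3333], E[r] = 0.7500, γ^t·E[r] = 0.750000, running G = 0.750000
t=1: π = [0.1528, 0.1667, 0.2847, 0.1736, 0.2222], E[r] = 0.8819, γ^t·E[r] = 0.705556, running G = 1.455556
t=2: π = [0.1777, 0.1765, 0.2338, 0.1690, 0.2431], E[r] = 0.8044, γ^t·E[r] = 0.514815, running G = 1.970370
t=3: π = [0.1751, 0.1714, 0.2423, 0.1773, 0.2338], E[r] = 0.7796, γ^t·E[r] = 0.399136, running G = 2.369506
t=4: π = [0.1759, 0.1726, 0.2400, 0.1749, 0.2366], E[r] = 0.7878, γ^t·E[r] = 0.322688, running G = 2.692194
t=5: π = [0.1756, 0.1723, 0.2408, 0.1755, 0.2358], E[r] = 0.7859, γ^t·E[r] = 0.257529, running G = 2.949723
t=6: π = [0.1757, 0.1724, 0.2405, 0.1753, 0.2360], E[r] = 0.7864, γ^t·E[r] = 0.206159, running G = 3.155882

G = 3.1559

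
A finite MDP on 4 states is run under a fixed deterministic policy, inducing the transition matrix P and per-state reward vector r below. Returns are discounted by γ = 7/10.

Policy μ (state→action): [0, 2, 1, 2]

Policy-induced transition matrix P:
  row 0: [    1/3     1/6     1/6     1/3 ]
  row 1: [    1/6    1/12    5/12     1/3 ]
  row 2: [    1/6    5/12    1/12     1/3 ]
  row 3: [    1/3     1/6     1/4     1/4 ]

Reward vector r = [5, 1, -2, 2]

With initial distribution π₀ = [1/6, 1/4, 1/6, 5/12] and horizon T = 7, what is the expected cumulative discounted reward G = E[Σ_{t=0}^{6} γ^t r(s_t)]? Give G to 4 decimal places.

G = 4.9942

t=0: π = [0.1667, 0.2500, 0.1667, 0.4167], E[r] = 1.5833, γ^t·E[r] = 1.583333, running G = 1.583333
t=1: π = [0.2639, 0.1875, 0.2500, 0.2986], E[r] = 1.6042, γ^t·E[r] = 1.122917, running G = 2.706250
t=2: π = [0.2604, 0.2135, 0.2176, 0.3084], E[r] = 1.6973, γ^t·E[r] = 0.831696, running G = 3.537946
t=3: π = [0.2615, 0.2033, 0.2276, 0.3076], E[r] = 1.6707, γ^t·E[r] = 0.573040, running G = 4.110985
t=4: π = [0.2615, 0.2066, 0.2242, 0.3077], E[r] = 1.6813, γ^t·E[r] = 0.403684, running G = 4.514669
t=5: π = [0.2615, 0.2055, 0.2253, 0.3077], E[r] = 1.6780, γ^t·E[r] = 0.282017, running G = 4.796686
t=6: π = [0.2615, 0.2059, 0.2249, 0.3077], E[r] = 1.6791, γ^t·E[r] = 0.197548, running G = 4.994234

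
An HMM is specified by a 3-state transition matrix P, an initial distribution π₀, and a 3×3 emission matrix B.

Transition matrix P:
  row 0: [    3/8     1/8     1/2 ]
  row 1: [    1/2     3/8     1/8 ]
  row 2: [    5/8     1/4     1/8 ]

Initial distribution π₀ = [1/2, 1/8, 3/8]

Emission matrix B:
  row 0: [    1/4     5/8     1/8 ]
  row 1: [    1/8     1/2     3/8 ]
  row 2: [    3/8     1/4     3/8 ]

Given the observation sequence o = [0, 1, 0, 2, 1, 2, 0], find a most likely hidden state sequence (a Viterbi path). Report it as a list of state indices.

path = [2, 0, 0, 2, 0, 2, 0]

t=0: δ = [1.250e-01, 1.562e-02, 1.406e-01]  (obs o_0=0)
t=1: δ = [5.493e-02, 1.758e-02, 1.562e-02]  ψ = [2, 2, 0]  (obs o_1=1)
t=2: δ = [5.150e-03, 8.583e-04, 1.030e-02]  ψ = [0, 0, 0]  (obs o_2=0)
t=3: δ = [8.047e-04, 9.656e-04, 9.656e-04]  ψ = [2, 2, 0]  (obs o_3=2)
t=4: δ = [3.772e-04, 1.810e-04, 1.006e-04]  ψ = [2, 1, 0]  (obs o_4=1)
t=5: δ = [1.768e-05, 2.546e-05, 7.072e-05]  ψ = [0, 1, 0]  (obs o_5=2)
t=6: δ = [1.105e-05, 2.210e-06, 3.315e-06]  ψ = [2, 2, 0]  (obs o_6=0)
backtrack: best end state = 0; path = [2, 0, 0, 2, 0, 2, 0]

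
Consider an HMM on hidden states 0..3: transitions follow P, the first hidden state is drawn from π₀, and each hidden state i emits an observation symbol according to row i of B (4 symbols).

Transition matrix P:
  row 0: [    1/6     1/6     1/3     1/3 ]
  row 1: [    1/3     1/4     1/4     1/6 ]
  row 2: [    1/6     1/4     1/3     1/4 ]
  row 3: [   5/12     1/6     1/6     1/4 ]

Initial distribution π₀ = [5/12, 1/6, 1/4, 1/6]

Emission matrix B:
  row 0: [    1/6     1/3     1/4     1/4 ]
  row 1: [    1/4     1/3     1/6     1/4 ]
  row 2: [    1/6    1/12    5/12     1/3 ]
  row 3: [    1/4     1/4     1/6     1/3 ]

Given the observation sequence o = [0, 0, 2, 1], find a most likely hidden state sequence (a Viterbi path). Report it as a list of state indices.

path = [0, 3, 0, 3]

t=0: δ = [6.944e-02, 4.167e-02, 4.167e-02, 4.167e-02]  (obs o_0=0)
t=1: δ = [2.894e-03, 2.894e-03, 3.858e-03, 5.787e-03]  ψ = [3, 0, 0, 0]  (obs o_1=0)
t=2: δ = [6.028e-04, 1.608e-04, 5.358e-04, 2.411e-04]  ψ = [3, 2, 2, 3]  (obs o_2=2)
t=3: δ = [3.349e-05, 4.465e-05, 1.674e-05, 5.023e-05]  ψ = [0, 2, 0, 0]  (obs o_3=1)
backtrack: best end state = 3; path = [0, 3, 0, 3]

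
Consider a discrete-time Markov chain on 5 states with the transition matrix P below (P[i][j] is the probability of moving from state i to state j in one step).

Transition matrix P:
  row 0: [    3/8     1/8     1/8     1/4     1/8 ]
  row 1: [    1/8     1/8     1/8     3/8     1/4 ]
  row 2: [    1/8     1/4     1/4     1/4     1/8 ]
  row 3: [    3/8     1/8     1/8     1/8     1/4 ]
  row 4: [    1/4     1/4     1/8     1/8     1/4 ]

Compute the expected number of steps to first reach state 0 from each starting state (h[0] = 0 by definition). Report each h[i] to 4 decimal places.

First-step conditioning: h[0] = 0; for i ≠ 0, h[i] = 1 + Σ_k P[i][k]·h[k].
  h[1] = 1 + 1/8·h[1] + 1/8·h[2] + 3/8·h[3] + 1/4·h[4]
  h[2] = 1 + 1/4·h[1] + 1/4·h[2] + 1/4·h[3] + 1/8·h[4]
  h[3] = 1 + 1/8·h[1] + 1/8·h[2] + 1/8·h[3] + 1/4·h[4]
  h[4] = 1 + 1/4·h[1] + 1/8·h[2] + 1/8·h[3] + 1/4·h[4]
Solving the 4×4 linear system over states ≠ 0 gives exactly h = [0, 2240/479, 2328/479, 1792/479, 2072/479] (h[0] = 0 is the target).

h = [0.0000, 4.6764, 4.8601, 3.7411, 4.3257]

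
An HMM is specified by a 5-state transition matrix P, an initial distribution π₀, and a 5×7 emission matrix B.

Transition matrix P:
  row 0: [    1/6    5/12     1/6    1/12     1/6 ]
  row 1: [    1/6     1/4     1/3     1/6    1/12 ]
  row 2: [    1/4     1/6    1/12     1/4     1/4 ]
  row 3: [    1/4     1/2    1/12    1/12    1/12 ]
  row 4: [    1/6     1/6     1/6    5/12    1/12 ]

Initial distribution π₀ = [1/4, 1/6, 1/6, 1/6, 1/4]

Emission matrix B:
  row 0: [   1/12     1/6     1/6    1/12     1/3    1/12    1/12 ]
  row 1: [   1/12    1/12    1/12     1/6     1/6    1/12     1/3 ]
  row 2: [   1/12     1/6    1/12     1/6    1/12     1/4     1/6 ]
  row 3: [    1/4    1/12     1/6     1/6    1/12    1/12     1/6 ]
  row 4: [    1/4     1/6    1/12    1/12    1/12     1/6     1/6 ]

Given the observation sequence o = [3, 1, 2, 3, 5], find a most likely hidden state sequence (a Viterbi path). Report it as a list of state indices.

path = [2, 4, 3, 1, 2]

t=0: δ = [2.083e-02, 2.778e-02, 2.778e-02, 2.778e-02, 2.083e-02]  (obs o_0=3)
t=1: δ = [1.157e-03, 1.157e-03, 1.543e-03, 7.234e-04, 1.157e-03]  ψ = [2, 3, 1, 4, 2]  (obs o_1=1)
t=2: δ = [6.430e-05, 4.019e-05, 3.215e-05, 8.038e-05, 3.215e-05]  ψ = [2, 0, 1, 4, 2]  (obs o_2=2)
t=3: δ = [1.674e-06, 6.698e-06, 2.233e-06, 2.233e-06, 8.931e-07]  ψ = [3, 3, 1, 4, 0]  (obs o_3=3)
t=4: δ = [9.303e-08, 1.395e-07, 5.582e-07, 9.303e-08, 9.303e-08]  ψ = [1, 1, 1, 1, 1]  (obs o_4=5)
backtrack: best end state = 2; path = [2, 4, 3, 1, 2]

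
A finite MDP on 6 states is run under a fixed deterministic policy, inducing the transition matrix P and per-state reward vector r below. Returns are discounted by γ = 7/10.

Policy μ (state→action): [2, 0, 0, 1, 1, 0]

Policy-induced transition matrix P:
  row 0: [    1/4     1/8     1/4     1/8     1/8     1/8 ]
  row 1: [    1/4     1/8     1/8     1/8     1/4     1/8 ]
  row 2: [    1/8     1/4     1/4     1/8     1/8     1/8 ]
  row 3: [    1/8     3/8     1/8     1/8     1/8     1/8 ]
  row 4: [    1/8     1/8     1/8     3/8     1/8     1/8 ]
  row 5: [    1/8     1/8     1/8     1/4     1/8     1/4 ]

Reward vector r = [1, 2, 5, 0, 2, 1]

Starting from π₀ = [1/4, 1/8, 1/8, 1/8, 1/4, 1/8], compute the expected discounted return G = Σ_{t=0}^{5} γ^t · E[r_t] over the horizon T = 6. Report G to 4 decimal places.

t=0: π = [0.2500, 0.1250, 0.1250, 0.1250, 0.2500, 0.1250], E[r] = 1.7500, γ^t·E[r] = 1.750000, running G = 1.750000
t=1: π = [0.1719, 0.1719, 0.1719, 0.2031, 0.1406, 0.1406], E[r] = 1.7969, γ^t·E[r] = 1.257813, running G = 3.007813
t=2: π = [0.1680, 0.1973, 0.1680, 0.1777, 0.1465, 0.1426], E[r] = 1.8379, γ^t·E[r] = 0.900566, running G = 3.908379
t=3: π = [0.1707, 0.1904, 0.1670, 0.1794, 0.1497, 0.1428], E[r] = 1.8286, γ^t·E[r] = 0.627214, running G = 4.535593
t=4: π = [0.1701, 0.1907, 0.1672, 0.1803, 0.1488, 0.1429], E[r] = 1.8281, γ^t·E[r] = 0.438925, running G = 4.974519
t=5: π = [0.1701, 0.1910, 0.1672, 0.1801, 0.1488, 0.1429], E[r] = 1.8284, γ^t·E[r] = 0.307303, running G = 5.281822

G = 5.2818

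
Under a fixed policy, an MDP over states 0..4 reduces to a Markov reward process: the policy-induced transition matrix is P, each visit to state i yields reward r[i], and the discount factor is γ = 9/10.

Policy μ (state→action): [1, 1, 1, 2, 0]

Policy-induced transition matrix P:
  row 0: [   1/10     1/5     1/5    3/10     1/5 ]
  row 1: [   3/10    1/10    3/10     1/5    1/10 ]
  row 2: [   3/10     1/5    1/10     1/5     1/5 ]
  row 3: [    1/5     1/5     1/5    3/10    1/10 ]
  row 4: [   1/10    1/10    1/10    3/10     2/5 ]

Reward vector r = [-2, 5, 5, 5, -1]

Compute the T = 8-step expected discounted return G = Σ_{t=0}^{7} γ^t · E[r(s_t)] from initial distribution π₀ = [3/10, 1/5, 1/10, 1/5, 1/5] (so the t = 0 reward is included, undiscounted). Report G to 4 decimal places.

t=0: π = [0.3000, 0.2000, 0.1000, 0.2000, 0.2000], E[r] = 1.7000, γ^t·E[r] = 1.700000, running G = 1.700000
t=1: π = [0.1800, 0.1600, 0.1900, 0.2700, 0.2000], E[r] = 2.5400, γ^t·E[r] = 2.286000, running G = 3.986000
t=2: π = [0.1970, 0.1640, 0.1770, 0.2650, 0.1970], E[r] = 2.4390, γ^t·E[r] = 1.975590, running G = 5.961590
t=3: π = [0.1947, 0.1639, 0.1790, 0.2659, 0.1965], E[r] = 2.4581, γ^t·E[r] = 1.791955, running G = 7.753545
t=4: π = [0.1952, 0.1640, 0.1788, 0.2657, 0.1963], E[r] = 2.4559, γ^t·E[r] = 1.611309, running G = 9.364854
t=5: π = [0.1951, 0.1640, 0.1789, 0.2657, 0.1963], E[r] = 2.4563, γ^t·E[r] = 1.450421, running G = 10.815276
t=6: π = [0.1951, 0.1640, 0.1789, 0.2657, 0.1963], E[r] = 2.4563, γ^t·E[r] = 1.305358, running G = 12.120634
t=7: π = [0.1951, 0.1640, 0.1789, 0.2657, 0.1963], E[r] = 2.4563, γ^t·E[r] = 1.174827, running G = 13.295460

G = 13.2955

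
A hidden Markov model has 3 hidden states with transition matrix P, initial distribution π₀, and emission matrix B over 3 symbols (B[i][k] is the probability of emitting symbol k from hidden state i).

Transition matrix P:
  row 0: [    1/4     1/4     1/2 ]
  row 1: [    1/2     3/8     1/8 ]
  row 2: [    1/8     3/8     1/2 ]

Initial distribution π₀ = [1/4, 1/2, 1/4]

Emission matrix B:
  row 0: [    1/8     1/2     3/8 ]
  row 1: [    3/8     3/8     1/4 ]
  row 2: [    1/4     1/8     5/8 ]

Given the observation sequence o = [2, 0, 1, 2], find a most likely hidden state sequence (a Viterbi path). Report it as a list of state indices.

t=0: δ = [9.375e-02, 1.250e-01, 1.562e-01]  (obs o_0=2)
t=1: δ = [7.812e-03, 2.197e-02, 1.953e-02]  ψ = [1, 2, 2]  (obs o_1=0)
t=2: δ = [5.493e-03, 3.090e-03, 1.221e-03]  ψ = [1, 1, 2]  (obs o_2=1)
t=3: δ = [5.794e-04, 3.433e-04, 1.717e-03]  ψ = [1, 0, 0]  (obs o_3=2)
backtrack: best end state = 2; path = [2, 1, 0, 2]

path = [2, 1, 0, 2]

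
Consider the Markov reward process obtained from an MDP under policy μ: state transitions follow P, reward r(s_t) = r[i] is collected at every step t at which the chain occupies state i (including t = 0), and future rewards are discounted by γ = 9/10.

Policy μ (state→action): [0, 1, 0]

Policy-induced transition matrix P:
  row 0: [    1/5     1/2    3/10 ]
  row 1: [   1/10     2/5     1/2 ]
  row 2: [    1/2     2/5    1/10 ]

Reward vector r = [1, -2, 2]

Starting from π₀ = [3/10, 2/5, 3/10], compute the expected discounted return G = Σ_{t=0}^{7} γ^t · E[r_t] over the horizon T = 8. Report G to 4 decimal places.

t=0: π = [0.3000, 0.4000, 0.3000], E[r] = 0.1000, γ^t·E[r] = 0.100000, running G = 0.100000
t=1: π = [0.2500, 0.4300, 0.3200], E[r] = 0.0300, γ^t·E[r] = 0.027000, running G = 0.127000
t=2: π = [0.2530, 0.4250, 0.3220], E[r] = 0.0470, γ^t·E[r] = 0.038070, running G = 0.165070
t=3: π = [0.2541, 0.4253, 0.3206], E[r] = 0.0447, γ^t·E[r] = 0.032586, running G = 0.197656
t=4: π = [0.2537, 0.4254, 0.3209], E[r] = 0.0447, γ^t·E[r] = 0.029334, running G = 0.226991
t=5: π = [0.2537, 0.4254, 0.3209], E[r] = 0.0448, γ^t·E[r] = 0.026453, running G = 0.253444
t=6: π = [0.2537, 0.4254, 0.3209], E[r] = 0.0448, γ^t·E[r] = 0.023794, running G = 0.277238
t=7: π = [0.2537, 0.4254, 0.3209], E[r] = 0.0448, γ^t·E[r] = 0.021416, running G = 0.298654

G = 0.2987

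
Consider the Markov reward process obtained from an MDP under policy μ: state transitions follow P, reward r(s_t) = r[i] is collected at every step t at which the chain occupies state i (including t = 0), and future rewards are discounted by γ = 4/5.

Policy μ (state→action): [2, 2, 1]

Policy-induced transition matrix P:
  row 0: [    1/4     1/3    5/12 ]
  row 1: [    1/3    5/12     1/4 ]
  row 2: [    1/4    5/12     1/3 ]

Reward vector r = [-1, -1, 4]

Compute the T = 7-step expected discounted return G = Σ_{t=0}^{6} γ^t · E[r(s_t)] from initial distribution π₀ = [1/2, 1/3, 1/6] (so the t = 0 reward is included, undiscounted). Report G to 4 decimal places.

G = 1.7607

t=0: π = [0.5000, 0.3333, 0.1667], E[r] = -0.1667, γ^t·E[r] = -0.166667, running G = -0.166667
t=1: π = [0.2778, 0.3750, 0.3472], E[r] = 0.7361, γ^t·E[r] = 0.588889, running G = 0.422222
t=2: π = [0.2813, 0.3935, 0.3252], E[r] = 0.6262, γ^t·E[r] = 0.400741, running G = 0.822963
t=3: π = [0.2828, 0.3932, 0.3240], E[r] = 0.6199, γ^t·E[r] = 0.317383, running G = 1.140346
t=4: π = [0.2828, 0.3931, 0.3241], E[r] = 0.6207, γ^t·E[r] = 0.254219, running G = 1.394565
t=5: π = [0.2828, 0.3931, 0.3241], E[r] = 0.6207, γ^t·E[r] = 0.203389, running G = 1.597954
t=6: π = [0.2828, 0.3931, 0.3241], E[r] = 0.6207, γ^t·E[r] = 0.162710, running G = 1.760664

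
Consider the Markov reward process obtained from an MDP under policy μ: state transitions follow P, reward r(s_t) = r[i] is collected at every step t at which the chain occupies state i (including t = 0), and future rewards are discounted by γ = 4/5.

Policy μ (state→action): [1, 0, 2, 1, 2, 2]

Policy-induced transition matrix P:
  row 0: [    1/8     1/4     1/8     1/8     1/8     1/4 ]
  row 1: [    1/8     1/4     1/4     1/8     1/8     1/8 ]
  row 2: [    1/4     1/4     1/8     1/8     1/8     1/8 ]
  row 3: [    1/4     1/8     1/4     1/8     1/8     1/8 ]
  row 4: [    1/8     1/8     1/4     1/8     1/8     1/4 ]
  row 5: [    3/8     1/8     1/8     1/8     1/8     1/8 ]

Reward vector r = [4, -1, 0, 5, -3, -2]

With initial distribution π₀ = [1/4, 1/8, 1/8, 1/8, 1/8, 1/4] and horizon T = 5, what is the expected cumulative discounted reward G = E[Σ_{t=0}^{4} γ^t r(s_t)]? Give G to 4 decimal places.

t=0: π = [0.2500, 0.1250, 0.1250, 0.1250, 0.1250, 0.2500], E[r] = 0.6250, γ^t·E[r] = 0.625000, running G = 0.625000
t=1: π = [0.2188, 0.1875, 0.1719, 0.1250, 0.1250, 0.1719], E[r] = 0.5938, γ^t·E[r] = 0.475000, running G = 1.100000
t=2: π = [0.2051, 0.1973, 0.1797, 0.1250, 0.1250, 0.1680], E[r] = 0.5371, γ^t·E[r] = 0.343750, running G = 1.443750
t=3: π = [0.2051, 0.1978, 0.1809, 0.1250, 0.1250, 0.1663], E[r] = 0.5400, γ^t·E[r] = 0.276500, running G = 1.720250
t=4: π = [0.2048, 0.1980, 0.1810, 0.1250, 0.1250, 0.1663], E[r] = 0.5387, γ^t·E[r] = 0.220663, running G = 1.940913

G = 1.9409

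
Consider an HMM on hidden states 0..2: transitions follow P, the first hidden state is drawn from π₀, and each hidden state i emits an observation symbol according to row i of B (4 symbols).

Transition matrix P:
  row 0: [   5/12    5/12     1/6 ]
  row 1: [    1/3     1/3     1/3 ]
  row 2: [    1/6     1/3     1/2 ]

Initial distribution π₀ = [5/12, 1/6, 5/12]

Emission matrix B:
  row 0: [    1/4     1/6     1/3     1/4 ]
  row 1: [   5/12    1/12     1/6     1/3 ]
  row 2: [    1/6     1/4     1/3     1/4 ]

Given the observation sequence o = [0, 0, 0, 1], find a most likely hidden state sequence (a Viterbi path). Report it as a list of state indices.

path = [0, 1, 1, 2]

t=0: δ = [1.042e-01, 6.944e-02, 6.944e-02]  (obs o_0=0)
t=1: δ = [1.085e-02, 1.808e-02, 5.787e-03]  ψ = [0, 0, 2]  (obs o_1=0)
t=2: δ = [1.507e-03, 2.512e-03, 1.005e-03]  ψ = [1, 1, 1]  (obs o_2=0)
t=3: δ = [1.395e-04, 6.977e-05, 2.093e-04]  ψ = [1, 1, 1]  (obs o_3=1)
backtrack: best end state = 2; path = [0, 1, 1, 2]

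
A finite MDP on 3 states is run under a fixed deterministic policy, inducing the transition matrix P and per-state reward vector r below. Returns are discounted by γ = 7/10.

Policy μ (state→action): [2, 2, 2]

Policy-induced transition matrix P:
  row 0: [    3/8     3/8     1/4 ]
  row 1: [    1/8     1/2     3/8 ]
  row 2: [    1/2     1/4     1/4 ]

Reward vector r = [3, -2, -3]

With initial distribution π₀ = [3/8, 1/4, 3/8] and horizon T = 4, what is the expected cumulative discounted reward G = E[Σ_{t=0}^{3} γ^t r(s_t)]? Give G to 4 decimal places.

G = -1.4257

t=0: π = [0.3750, 0.2500, 0.3750], E[r] = -0.5000, γ^t·E[r] = -0.500000, running G = -0.500000
t=1: π = [0.3594, 0.3594, 0.2813], E[r] = -0.4844, γ^t·E[r] = -0.339063, running G = -0.839063
t=2: π = [0.3203, 0.3848, 0.2949], E[r] = -0.6934, γ^t·E[r] = -0.339746, running G = -1.178809
t=3: π = [0.3157, 0.3862, 0.2981], E[r] = -0.7197, γ^t·E[r] = -0.246866, running G = -1.425675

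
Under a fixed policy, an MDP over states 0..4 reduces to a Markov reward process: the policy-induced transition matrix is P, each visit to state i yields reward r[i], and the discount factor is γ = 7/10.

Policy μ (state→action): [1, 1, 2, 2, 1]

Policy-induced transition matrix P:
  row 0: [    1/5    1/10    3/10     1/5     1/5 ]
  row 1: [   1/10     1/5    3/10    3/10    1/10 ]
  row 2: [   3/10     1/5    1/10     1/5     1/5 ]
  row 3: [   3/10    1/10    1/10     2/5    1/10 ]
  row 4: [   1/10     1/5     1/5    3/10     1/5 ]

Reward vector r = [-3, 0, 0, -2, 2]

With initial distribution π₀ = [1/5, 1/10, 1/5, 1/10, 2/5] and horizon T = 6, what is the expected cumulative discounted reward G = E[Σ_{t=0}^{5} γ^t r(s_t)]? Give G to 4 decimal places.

t=0: π = [0.2000, 0.1000, 0.2000, 0.1000, 0.4000], E[r] = 0.0000, γ^t·E[r] = 0.000000, running G = 0.000000
t=1: π = [0.1800, 0.1700, 0.2000, 0.2700, 0.1800], E[r] = -0.7200, γ^t·E[r] = -0.504000, running G = -0.504000
t=2: π = [0.2120, 0.1550, 0.1880, 0.2890, 0.1560], E[r] = -0.9020, γ^t·E[r] = -0.441980, running G = -0.945980
t=3: π = [0.2166, 0.1499, 0.1890, 0.2889, 0.1556], E[r] = -0.9164, γ^t·E[r] = -0.314325, running G = -1.260305
t=4: π = [0.2172, 0.1495, 0.1889, 0.2883, 0.1561], E[r] = -0.9161, γ^t·E[r] = -0.219965, running G = -1.480270
t=5: π = [0.2172, 0.1494, 0.1890, 0.2882, 0.1562], E[r] = -0.9155, γ^t·E[r] = -0.153866, running G = -1.634136

G = -1.6341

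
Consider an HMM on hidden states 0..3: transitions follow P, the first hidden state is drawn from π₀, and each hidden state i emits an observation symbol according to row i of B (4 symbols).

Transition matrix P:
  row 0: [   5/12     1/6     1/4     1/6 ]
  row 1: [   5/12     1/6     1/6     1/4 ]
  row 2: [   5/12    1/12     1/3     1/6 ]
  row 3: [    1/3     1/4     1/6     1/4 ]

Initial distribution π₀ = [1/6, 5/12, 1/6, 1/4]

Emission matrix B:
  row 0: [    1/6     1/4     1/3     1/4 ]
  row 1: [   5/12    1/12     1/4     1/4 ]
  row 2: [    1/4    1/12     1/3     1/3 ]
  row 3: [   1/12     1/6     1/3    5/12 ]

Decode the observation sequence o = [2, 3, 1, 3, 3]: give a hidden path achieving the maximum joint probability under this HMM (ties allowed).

path = [1, 0, 0, 0, 0]

t=0: δ = [5.556e-02, 1.042e-01, 5.556e-02, 8.333e-02]  (obs o_0=2)
t=1: δ = [1.085e-02, 5.208e-03, 6.173e-03, 1.085e-02]  ψ = [1, 3, 2, 1]  (obs o_1=3)
t=2: δ = [1.130e-03, 2.261e-04, 2.261e-04, 4.521e-04]  ψ = [0, 3, 0, 3]  (obs o_2=1)
t=3: δ = [1.177e-04, 4.710e-05, 9.419e-05, 7.849e-05]  ψ = [0, 0, 0, 0]  (obs o_3=3)
t=4: δ = [1.226e-05, 4.906e-06, 1.047e-05, 8.176e-06]  ψ = [0, 0, 2, 0]  (obs o_4=3)
backtrack: best end state = 0; path = [1, 0, 0, 0, 0]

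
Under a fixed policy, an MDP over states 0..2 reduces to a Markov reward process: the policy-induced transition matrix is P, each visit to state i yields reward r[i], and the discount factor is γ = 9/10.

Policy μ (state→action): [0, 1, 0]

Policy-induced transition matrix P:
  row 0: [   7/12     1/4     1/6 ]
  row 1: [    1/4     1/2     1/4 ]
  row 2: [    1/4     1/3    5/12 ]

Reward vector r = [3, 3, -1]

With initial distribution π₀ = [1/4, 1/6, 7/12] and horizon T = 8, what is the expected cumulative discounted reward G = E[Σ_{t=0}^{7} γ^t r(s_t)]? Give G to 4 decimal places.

t=0: π = [0.2500, 0.1667, 0.5833], E[r] = 0.6667, γ^t·E[r] = 0.666667, running G = 0.666667
t=1: π = [0.3333, 0.3403, 0.3264], E[r] = 1.6944, γ^t·E[r] = 1.525000, running G = 2.191667
t=2: π = [0.3611, 0.3623, 0.2766], E[r] = 1.8935, γ^t·E[r] = 1.533750, running G = 3.725417
t=3: π = [0.3704, 0.3636, 0.2660], E[r] = 1.9360, γ^t·E[r] = 1.411313, running G = 5.136729
t=4: π = [0.3735, 0.3631, 0.2635], E[r] = 1.9461, γ^t·E[r] = 1.276847, running G = 6.413576
t=5: π = [0.3745, 0.3627, 0.2628], E[r] = 1.9488, γ^t·E[r] = 1.150770, running G = 7.564346
t=6: π = [0.3748, 0.3626, 0.2626], E[r] = 1.9496, γ^t·E[r] = 1.036116, running G = 8.600462
t=7: π = [0.3749, 0.3625, 0.2625], E[r] = 1.9499, γ^t·E[r] = 0.932623, running G = 9.533084

G = 9.5331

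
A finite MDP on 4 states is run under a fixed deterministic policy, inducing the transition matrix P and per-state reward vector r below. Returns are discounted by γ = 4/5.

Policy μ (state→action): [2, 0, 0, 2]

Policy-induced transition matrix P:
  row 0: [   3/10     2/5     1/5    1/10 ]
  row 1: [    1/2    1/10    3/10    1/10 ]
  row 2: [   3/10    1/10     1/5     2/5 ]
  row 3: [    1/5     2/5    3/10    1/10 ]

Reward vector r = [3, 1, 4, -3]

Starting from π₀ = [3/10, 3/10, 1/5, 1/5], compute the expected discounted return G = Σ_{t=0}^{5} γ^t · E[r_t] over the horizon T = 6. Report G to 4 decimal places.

G = 6.0417

t=0: π = [0.3000, 0.3000, 0.2000, 0.2000], E[r] = 1.4000, γ^t·E[r] = 1.400000, running G = 1.400000
t=1: π = [0.3400, 0.2500, 0.2500, 0.1600], E[r] = 1.7900, γ^t·E[r] = 1.432000, running G = 2.832000
t=2: π = [0.3340, 0.2500, 0.2410, 0.1750], E[r] = 1.6910, γ^t·E[r] = 1.082240, running G = 3.914240
t=3: π = [0.3325, 0.2527, 0.2425, 0.1723], E[r] = 1.7033, γ^t·E[r] = 0.872090, running G = 4.786330
t=4: π = [0.3333, 0.2514, 0.2425, 0.1728], E[r] = 1.7031, γ^t·E[r] = 0.697598, running G = 5.483928
t=5: π = [0.3330, 0.2518, 0.2424, 0.1728], E[r] = 1.7023, γ^t·E[r] = 0.557804, running G = 6.041732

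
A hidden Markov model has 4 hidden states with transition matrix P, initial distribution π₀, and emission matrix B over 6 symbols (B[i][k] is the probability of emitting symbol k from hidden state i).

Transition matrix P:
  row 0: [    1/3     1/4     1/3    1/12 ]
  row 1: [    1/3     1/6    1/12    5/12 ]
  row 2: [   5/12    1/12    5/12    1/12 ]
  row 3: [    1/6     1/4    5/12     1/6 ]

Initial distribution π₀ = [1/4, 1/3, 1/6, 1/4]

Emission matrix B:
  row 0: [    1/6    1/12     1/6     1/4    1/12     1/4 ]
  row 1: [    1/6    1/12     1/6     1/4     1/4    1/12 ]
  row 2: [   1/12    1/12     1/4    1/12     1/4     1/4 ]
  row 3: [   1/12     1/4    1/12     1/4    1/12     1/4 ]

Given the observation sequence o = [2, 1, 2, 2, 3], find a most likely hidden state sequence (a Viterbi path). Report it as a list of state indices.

path = [1, 3, 2, 2, 0]

t=0: δ = [4.167e-02, 5.556e-02, 4.167e-02, 2.083e-02]  (obs o_0=2)
t=1: δ = [1.543e-03, 8.681e-04, 1.447e-03, 5.787e-03]  ψ = [1, 0, 2, 1]  (obs o_1=1)
t=2: δ = [1.608e-04, 2.411e-04, 6.028e-04, 8.038e-05]  ψ = [3, 3, 3, 3]  (obs o_2=2)
t=3: δ = [4.186e-05, 8.372e-06, 6.279e-05, 8.372e-06]  ψ = [2, 2, 2, 1]  (obs o_3=2)
t=4: δ = [6.541e-06, 2.616e-06, 2.180e-06, 1.308e-06]  ψ = [2, 0, 2, 2]  (obs o_4=3)
backtrack: best end state = 0; path = [1, 3, 2, 2, 0]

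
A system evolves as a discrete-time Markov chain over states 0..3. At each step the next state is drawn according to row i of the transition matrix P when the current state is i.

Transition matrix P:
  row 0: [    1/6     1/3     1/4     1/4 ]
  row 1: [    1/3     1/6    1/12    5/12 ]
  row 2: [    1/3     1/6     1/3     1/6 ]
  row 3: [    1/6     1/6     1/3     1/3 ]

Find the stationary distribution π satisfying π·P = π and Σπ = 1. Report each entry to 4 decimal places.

Balance equations π_j = Σ_i π_i·P[i][j]:
  π_0 = 1/6·π_0 + 1/3·π_1 + 1/3·π_2 + 1/6·π_3
  π_1 = 1/3·π_0 + 1/6·π_1 + 1/6·π_2 + 1/6·π_3
  π_2 = 1/4·π_0 + 1/12·π_1 + 1/3·π_2 + 1/3·π_3
  normalize: π_0 + π_1 + π_2 + π_3 = 1
Solving the linear system gives exactly π = [35/143, 89/429, 112/429, 41/143].

π = [0.2448, 0.2075, 0.2611, 0.2867]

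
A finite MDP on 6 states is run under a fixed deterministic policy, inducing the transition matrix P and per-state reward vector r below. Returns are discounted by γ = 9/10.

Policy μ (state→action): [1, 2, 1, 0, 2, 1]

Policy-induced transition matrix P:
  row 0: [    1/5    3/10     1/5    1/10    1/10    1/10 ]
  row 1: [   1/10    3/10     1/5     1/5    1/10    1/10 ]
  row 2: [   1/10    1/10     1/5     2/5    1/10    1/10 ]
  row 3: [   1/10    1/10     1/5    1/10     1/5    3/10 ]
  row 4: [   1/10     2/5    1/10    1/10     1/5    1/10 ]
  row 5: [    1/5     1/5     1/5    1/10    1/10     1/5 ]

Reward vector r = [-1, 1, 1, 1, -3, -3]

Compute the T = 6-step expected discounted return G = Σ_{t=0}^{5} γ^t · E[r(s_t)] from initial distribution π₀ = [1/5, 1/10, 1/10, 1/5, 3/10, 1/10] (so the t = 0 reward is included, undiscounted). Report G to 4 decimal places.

G = -2.4435

t=0: π = [0.2000, 0.1000, 0.1000, 0.2000, 0.3000, 0.1000], E[r] = -1.0000, γ^t·E[r] = -1.000000, running G = -1.000000
t=1: π = [0.1300, 0.2600, 0.1700, 0.1400, 0.1500, 0.1500], E[r] = -0.4600, γ^t·E[r] = -0.414000, running G = -1.414000
t=2: π = [0.1280, 0.2380, 0.1850, 0.1770, 0.1290, 0.1430], E[r] = -0.3440, γ^t·E[r] = -0.278640, running G = -1.692640
t=3: π = [0.1271, 0.2262, 0.1871, 0.1793, 0.1306, 0.1497], E[r] = -0.3754, γ^t·E[r] = -0.273667, running G = -1.966307
t=4: π = [0.1277, 0.2248, 0.1869, 0.1788, 0.1310, 0.1508], E[r] = -0.3826, γ^t·E[r] = -0.251050, running G = -2.217357
t=5: π = [0.1279, 0.2249, 0.1869, 0.1786, 0.1310, 0.1508], E[r] = -0.3829, γ^t·E[r] = -0.226116, running G = -2.443473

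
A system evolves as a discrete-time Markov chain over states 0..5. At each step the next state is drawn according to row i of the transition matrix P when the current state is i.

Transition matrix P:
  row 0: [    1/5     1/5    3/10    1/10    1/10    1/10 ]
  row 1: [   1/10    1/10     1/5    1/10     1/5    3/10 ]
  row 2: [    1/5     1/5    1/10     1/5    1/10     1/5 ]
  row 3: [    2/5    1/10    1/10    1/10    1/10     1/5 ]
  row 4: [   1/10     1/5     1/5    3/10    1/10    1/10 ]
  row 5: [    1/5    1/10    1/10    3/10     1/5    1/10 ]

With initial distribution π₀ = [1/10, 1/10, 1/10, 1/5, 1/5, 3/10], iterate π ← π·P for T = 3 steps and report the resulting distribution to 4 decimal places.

π = [0.2067, 0.1513, 0.1707, 0.1756, 0.1314, 0.1643]

t=0: π = [0.1000, 0.1000, 0.1000, 0.2000, 0.2000, 0.3000]
t=1: π = [0.2100, 0.1400, 0.1500, 0.2100, 0.1400, 0.1500]
t=2: π = [0.2140, 0.1500, 0.1700, 0.1730, 0.1290, 0.1640]
t=3: π = [0.2067, 0.1513, 0.1707, 0.1756, 0.1314, 0.1643]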